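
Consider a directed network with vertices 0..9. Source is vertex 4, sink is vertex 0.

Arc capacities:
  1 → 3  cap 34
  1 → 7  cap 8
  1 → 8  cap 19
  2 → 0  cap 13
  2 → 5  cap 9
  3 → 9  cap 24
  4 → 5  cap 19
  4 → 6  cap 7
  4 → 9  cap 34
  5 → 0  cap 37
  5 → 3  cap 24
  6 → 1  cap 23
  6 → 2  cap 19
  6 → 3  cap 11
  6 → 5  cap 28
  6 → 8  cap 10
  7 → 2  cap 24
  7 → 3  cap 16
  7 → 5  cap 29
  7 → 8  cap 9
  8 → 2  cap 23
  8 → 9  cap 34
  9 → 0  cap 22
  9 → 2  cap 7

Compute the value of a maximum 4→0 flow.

Maximum flow value: 55

augment #1: 4→5→0 bottleneck 19, total now 19
augment #2: 4→9→0 bottleneck 22, total now 41
augment #3: 4→6→2→0 bottleneck 7, total now 48
augment #4: 4→9→2→0 bottleneck 6, total now 54
augment #5: 4→9→2→5→0 bottleneck 1, total now 55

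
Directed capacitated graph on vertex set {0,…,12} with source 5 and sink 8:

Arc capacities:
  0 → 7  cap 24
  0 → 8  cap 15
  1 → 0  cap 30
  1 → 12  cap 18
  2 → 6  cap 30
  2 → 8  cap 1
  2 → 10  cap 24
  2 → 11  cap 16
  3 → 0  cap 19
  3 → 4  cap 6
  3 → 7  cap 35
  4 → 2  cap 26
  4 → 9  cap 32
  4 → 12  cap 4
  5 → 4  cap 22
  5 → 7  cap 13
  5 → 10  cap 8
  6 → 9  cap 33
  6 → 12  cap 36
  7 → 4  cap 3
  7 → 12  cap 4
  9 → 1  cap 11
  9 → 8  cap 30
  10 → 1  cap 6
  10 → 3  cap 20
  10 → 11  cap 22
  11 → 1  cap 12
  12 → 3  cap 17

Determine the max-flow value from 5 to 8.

augment #1: 5→4→2→8 bottleneck 1, total now 1
augment #2: 5→4→9→8 bottleneck 21, total now 22
augment #3: 5→7→4→9→8 bottleneck 3, total now 25
augment #4: 5→10→1→0→8 bottleneck 6, total now 31
augment #5: 5→10→3→0→8 bottleneck 2, total now 33
augment #6: 5→7→12→3→0→8 bottleneck 4, total now 37

Maximum flow value: 37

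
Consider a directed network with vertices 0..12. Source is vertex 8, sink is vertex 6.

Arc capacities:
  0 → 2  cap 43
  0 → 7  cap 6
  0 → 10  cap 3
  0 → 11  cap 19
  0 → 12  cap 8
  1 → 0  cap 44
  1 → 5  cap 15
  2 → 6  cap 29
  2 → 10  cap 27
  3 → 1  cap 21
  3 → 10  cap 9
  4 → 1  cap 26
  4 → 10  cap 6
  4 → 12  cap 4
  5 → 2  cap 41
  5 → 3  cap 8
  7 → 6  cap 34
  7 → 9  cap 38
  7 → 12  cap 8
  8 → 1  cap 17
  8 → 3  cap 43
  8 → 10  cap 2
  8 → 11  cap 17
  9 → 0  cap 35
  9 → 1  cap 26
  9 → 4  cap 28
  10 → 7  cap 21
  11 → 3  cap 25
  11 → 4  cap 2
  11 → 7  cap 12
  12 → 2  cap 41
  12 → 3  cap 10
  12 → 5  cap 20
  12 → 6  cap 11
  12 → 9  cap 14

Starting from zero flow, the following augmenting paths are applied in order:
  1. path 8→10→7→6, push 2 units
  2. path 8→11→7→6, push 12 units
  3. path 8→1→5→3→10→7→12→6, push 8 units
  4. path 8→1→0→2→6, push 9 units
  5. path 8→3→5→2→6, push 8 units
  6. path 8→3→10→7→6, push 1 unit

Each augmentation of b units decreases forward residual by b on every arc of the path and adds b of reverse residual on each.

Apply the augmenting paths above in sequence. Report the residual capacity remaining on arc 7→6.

after path 1 (8→10→7→6, push 2): res(7,6)=32
after path 2 (8→11→7→6, push 12): res(7,6)=20
after path 3 (8→1→5→3→10→7→12→6, push 8): res(7,6)=20
after path 4 (8→1→0→2→6, push 9): res(7,6)=20
after path 5 (8→3→5→2→6, push 8): res(7,6)=20
after path 6 (8→3→10→7→6, push 1): res(7,6)=19

Residual capacity of (7,6): 19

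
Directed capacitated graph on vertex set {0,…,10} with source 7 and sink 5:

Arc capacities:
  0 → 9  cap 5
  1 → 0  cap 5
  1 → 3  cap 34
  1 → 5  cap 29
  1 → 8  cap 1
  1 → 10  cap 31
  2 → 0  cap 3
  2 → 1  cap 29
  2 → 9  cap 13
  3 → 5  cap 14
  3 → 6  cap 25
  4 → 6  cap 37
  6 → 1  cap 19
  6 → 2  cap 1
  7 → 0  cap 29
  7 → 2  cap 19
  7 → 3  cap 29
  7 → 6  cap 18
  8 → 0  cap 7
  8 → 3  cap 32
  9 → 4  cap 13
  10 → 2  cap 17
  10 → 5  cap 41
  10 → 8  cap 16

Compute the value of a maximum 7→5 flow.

Maximum flow value: 53

augment #1: 7→3→5 bottleneck 14, total now 14
augment #2: 7→2→1→5 bottleneck 19, total now 33
augment #3: 7→6→1→5 bottleneck 10, total now 43
augment #4: 7→6→1→10→5 bottleneck 8, total now 51
augment #5: 7→3→6→1→10→5 bottleneck 1, total now 52
augment #6: 7→3→6→2→1→10→5 bottleneck 1, total now 53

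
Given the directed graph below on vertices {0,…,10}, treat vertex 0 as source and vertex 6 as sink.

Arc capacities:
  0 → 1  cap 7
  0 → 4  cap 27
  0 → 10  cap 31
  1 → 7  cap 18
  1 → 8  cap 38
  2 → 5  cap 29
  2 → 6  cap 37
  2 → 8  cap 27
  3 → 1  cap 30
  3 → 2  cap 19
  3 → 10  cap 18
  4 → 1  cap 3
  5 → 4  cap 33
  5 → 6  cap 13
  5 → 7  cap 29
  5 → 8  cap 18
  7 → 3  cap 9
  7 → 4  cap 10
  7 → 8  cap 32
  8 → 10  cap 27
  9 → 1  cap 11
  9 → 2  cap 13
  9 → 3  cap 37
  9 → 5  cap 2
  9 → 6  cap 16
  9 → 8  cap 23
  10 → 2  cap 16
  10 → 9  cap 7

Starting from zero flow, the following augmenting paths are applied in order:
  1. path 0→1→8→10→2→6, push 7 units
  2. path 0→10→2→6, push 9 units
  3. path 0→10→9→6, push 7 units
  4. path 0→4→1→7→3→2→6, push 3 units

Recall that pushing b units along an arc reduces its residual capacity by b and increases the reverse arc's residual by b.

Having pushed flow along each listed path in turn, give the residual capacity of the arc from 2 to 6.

after path 1 (0→1→8→10→2→6, push 7): res(2,6)=30
after path 2 (0→10→2→6, push 9): res(2,6)=21
after path 3 (0→10→9→6, push 7): res(2,6)=21
after path 4 (0→4→1→7→3→2→6, push 3): res(2,6)=18

Residual capacity of (2,6): 18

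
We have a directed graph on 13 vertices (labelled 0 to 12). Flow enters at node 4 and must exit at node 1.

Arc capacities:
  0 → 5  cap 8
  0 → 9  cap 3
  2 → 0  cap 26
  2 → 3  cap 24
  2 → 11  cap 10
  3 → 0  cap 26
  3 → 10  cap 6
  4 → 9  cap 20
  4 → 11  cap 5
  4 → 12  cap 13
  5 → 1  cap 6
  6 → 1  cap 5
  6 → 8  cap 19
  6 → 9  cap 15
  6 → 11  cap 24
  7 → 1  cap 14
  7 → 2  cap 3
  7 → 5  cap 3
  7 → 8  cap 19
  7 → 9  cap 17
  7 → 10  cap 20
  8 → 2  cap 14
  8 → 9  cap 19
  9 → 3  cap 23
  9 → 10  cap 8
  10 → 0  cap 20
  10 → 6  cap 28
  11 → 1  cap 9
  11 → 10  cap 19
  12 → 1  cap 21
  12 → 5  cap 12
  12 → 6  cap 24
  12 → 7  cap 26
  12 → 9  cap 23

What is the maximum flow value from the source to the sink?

augment #1: 4→11→1 bottleneck 5, total now 5
augment #2: 4→12→1 bottleneck 13, total now 18
augment #3: 4→9→10→6→1 bottleneck 5, total now 23
augment #4: 4→9→3→0→5→1 bottleneck 6, total now 29
augment #5: 4→9→10→6→11→1 bottleneck 3, total now 32
augment #6: 4→9→3→10→6→11→1 bottleneck 1, total now 33

Maximum flow value: 33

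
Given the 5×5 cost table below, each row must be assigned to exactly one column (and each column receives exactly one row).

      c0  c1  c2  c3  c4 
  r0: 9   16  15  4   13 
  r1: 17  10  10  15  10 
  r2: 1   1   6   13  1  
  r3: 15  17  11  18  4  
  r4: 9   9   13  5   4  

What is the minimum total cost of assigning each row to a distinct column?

Minimum assignment cost: 28

one of 2 optimal assignments: row0→col3 (cost 4), row1→col2 (cost 10), row2→col0 (cost 1), row3→col4 (cost 4), row4→col1 (cost 9)
total = 4 + 10 + 1 + 4 + 9 = 28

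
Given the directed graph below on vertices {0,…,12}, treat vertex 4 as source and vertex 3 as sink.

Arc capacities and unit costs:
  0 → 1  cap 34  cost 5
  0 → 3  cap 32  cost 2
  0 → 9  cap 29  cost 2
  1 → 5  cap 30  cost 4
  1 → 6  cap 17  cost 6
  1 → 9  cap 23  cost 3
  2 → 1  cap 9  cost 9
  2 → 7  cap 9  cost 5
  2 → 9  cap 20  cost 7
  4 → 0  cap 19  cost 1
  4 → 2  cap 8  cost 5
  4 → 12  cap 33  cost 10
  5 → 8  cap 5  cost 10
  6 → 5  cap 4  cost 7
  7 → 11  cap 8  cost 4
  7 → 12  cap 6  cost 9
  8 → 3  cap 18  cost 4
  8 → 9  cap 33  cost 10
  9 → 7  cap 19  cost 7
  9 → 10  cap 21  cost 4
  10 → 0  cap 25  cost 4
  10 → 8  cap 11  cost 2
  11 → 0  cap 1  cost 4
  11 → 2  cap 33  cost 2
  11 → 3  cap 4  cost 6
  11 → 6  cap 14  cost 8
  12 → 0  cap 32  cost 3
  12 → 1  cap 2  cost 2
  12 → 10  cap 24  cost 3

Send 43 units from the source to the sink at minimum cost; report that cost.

shortest-cost path #1: 4→0→3 push 19 @ unit cost 3 (adds 57)
shortest-cost path #2: 4→12→0→3 push 13 @ unit cost 15 (adds 195)
shortest-cost path #3: 4→12→10→8→3 push 11 @ unit cost 19 (adds 209)
total cost = 461

Minimum cost for 43 units: 461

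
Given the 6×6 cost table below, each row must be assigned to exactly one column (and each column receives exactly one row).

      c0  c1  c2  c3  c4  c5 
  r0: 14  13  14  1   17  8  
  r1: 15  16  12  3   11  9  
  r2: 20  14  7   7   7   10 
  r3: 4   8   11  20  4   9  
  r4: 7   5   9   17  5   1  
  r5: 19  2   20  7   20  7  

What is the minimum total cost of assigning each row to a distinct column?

optimal assignment: row0→col3 (cost 1), row1→col4 (cost 11), row2→col2 (cost 7), row3→col0 (cost 4), row4→col5 (cost 1), row5→col1 (cost 2)
total = 1 + 11 + 7 + 4 + 1 + 2 = 26

Minimum assignment cost: 26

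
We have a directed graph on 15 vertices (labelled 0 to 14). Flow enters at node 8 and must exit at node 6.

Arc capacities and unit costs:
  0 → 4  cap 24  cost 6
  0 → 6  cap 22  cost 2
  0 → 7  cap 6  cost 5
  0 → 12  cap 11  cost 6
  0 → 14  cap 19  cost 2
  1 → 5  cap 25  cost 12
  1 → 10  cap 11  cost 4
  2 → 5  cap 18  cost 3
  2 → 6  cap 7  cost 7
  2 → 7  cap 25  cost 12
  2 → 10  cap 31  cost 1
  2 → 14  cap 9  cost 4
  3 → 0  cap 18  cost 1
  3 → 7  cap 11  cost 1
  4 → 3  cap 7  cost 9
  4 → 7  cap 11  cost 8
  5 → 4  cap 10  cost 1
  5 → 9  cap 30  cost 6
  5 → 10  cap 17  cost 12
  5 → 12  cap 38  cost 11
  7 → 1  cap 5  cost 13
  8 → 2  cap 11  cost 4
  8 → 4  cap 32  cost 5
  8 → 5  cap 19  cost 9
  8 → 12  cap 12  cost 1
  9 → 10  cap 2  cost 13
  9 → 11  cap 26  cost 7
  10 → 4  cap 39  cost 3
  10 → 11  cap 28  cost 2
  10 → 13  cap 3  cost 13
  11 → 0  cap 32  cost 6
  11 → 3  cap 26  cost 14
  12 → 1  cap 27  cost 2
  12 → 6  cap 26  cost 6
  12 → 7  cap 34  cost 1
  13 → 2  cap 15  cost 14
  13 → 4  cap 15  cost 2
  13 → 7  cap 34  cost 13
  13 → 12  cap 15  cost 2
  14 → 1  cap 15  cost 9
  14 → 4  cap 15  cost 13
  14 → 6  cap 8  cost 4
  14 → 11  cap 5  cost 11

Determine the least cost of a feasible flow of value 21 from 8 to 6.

shortest-cost path #1: 8→12→6 push 12 @ unit cost 7 (adds 84)
shortest-cost path #2: 8→2→6 push 7 @ unit cost 11 (adds 77)
shortest-cost path #3: 8→2→14→6 push 2 @ unit cost 12 (adds 24)
total cost = 185

Minimum cost for 21 units: 185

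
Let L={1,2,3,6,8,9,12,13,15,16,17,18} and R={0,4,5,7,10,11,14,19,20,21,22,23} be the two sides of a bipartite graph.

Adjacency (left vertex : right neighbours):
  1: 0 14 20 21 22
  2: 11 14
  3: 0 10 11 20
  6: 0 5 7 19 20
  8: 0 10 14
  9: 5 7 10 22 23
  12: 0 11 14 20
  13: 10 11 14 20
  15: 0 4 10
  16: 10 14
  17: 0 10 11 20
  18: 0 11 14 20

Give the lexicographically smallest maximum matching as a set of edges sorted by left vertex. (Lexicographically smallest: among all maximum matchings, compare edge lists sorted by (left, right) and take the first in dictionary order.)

Lex-smallest maximum matching: {(1,21), (2,11), (3,0), (6,5), (8,10), (9,7), (12,14), (13,20), (15,4)}

|M| = 9 (so the lex-smallest maximum matching has 9 edges)
process left vertices in ascending order; for each, take the smallest-labelled available neighbour that still permits 9 edges overall, or leave it unmatched if none does
lex-smallest matching: {1-21, 2-11, 3-0, 6-5, 8-10, 9-7, 12-14, 13-20, 15-4}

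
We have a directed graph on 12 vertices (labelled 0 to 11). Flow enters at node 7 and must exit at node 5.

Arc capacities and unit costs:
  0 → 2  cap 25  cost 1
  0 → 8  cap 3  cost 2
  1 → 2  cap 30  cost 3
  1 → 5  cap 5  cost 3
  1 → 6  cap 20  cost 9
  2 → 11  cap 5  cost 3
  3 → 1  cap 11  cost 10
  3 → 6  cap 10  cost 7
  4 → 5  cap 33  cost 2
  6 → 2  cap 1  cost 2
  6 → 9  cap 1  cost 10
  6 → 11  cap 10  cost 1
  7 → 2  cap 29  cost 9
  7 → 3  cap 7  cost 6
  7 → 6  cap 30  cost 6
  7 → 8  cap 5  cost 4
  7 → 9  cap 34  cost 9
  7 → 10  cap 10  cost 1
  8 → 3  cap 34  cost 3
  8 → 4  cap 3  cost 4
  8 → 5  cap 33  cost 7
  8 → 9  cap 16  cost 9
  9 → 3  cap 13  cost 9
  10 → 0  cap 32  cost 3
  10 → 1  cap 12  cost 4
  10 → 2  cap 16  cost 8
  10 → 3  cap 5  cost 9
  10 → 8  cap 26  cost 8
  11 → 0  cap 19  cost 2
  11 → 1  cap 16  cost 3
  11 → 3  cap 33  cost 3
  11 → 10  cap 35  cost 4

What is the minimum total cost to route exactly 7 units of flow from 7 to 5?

shortest-cost path #1: 7→10→1→5 push 5 @ unit cost 8 (adds 40)
shortest-cost path #2: 7→8→4→5 push 2 @ unit cost 10 (adds 20)
total cost = 60

Minimum cost for 7 units: 60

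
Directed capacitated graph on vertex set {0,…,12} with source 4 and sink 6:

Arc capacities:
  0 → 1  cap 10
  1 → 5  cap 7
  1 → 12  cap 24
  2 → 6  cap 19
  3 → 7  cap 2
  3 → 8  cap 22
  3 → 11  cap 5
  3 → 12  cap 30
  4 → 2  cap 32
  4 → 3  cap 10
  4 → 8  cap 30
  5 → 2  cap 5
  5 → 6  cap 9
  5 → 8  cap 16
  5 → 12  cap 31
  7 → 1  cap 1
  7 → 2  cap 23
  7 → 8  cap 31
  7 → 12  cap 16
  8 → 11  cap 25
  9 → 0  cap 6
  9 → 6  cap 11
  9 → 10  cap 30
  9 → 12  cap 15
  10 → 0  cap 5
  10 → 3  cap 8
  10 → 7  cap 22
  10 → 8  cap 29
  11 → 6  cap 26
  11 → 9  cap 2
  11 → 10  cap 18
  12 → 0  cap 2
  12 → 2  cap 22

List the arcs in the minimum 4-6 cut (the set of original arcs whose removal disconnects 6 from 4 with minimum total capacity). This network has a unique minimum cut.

augment #1: 4→2→6 push 19
augment #2: 4→3→11→6 push 5
augment #3: 4→8→11→6 push 21
augment #4: 4→8→11→9→6 push 2
augment #5: 4→3→7→1→5→6 push 1
augment #6: 4→3→12→0→1→5→6 push 2
augment #7: 4→8→11→10→0→1→5→6 push 2
max flow = 52; residual-reachable set from 4 gives S-side
cut edges (S→T): {(2,6), (3,11), (7,1), (8,11), (12,0)} total cap 52

Min-cut arcs: {(2,6), (3,11), (7,1), (8,11), (12,0)} (total capacity 52)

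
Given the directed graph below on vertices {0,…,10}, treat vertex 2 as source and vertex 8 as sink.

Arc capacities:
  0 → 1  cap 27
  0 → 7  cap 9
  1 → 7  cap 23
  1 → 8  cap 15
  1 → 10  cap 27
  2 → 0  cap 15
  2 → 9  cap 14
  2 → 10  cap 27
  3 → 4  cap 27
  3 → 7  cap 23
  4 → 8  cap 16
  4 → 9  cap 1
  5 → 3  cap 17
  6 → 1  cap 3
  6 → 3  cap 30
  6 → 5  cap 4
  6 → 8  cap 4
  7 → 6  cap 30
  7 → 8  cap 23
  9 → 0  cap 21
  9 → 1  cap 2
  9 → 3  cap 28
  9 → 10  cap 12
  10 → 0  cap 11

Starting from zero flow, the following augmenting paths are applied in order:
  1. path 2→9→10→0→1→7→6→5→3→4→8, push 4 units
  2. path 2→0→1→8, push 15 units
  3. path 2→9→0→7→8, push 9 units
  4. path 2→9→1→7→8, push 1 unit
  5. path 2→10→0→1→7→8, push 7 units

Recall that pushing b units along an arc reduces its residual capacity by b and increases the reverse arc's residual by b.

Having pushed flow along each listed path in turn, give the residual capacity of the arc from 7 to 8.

Residual capacity of (7,8): 6

after path 1 (2→9→10→0→1→7→6→5→3→4→8, push 4): res(7,8)=23
after path 2 (2→0→1→8, push 15): res(7,8)=23
after path 3 (2→9→0→7→8, push 9): res(7,8)=14
after path 4 (2→9→1→7→8, push 1): res(7,8)=13
after path 5 (2→10→0→1→7→8, push 7): res(7,8)=6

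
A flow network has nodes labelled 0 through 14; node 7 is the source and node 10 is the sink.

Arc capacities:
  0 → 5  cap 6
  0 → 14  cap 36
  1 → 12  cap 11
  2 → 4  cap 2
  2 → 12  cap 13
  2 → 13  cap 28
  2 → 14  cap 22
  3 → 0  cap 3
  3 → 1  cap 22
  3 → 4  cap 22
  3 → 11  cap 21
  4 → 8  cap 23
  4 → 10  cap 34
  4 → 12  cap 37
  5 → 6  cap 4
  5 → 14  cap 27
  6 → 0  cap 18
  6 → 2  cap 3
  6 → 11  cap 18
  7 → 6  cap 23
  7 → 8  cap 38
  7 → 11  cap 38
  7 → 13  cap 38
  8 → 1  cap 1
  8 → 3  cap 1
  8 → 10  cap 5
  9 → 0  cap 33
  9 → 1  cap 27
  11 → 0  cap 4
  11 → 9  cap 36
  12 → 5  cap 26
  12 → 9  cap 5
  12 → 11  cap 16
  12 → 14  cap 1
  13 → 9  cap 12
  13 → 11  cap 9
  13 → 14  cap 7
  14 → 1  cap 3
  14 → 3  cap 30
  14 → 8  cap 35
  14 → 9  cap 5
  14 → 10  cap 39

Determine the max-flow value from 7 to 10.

augment #1: 7→8→10 bottleneck 5, total now 5
augment #2: 7→13→14→10 bottleneck 7, total now 12
augment #3: 7→6→0→14→10 bottleneck 18, total now 30
augment #4: 7→6→2→4→10 bottleneck 2, total now 32
augment #5: 7→6→2→14→10 bottleneck 1, total now 33
augment #6: 7→8→3→4→10 bottleneck 1, total now 34
augment #7: 7→11→0→14→10 bottleneck 4, total now 38
augment #8: 7→8→1→12→14→10 bottleneck 1, total now 39
augment #9: 7→11→9→0→14→10 bottleneck 8, total now 47
augment #10: 7→11→9→0→14→3→4→10 bottleneck 6, total now 53
augment #11: 7→11→9→0→5→14→3→4→10 bottleneck 6, total now 59
augment #12: 7→11→9→1→12→5→14→3→4→10 bottleneck 9, total now 68

Maximum flow value: 68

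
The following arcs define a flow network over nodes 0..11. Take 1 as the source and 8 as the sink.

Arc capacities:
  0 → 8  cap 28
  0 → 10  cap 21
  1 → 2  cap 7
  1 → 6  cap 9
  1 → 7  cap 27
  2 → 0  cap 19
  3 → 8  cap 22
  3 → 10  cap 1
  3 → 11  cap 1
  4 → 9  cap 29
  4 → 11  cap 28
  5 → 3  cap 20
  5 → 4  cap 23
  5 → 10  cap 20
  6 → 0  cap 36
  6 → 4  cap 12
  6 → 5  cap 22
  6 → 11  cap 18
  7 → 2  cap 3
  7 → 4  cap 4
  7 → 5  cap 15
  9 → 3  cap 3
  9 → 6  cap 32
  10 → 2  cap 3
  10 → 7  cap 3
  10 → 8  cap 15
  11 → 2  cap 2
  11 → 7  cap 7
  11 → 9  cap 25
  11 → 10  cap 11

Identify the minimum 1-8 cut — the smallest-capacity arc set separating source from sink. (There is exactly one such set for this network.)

Min-cut arcs: {(1,2), (1,6), (7,2), (7,4), (7,5)} (total capacity 38)

augment #1: 1→2→0→8 push 7
augment #2: 1→6→0→8 push 9
augment #3: 1→7→2→0→8 push 3
augment #4: 1→7→5→3→8 push 15
augment #5: 1→7→4→9→3→8 push 3
augment #6: 1→7→4→11→10→8 push 1
max flow = 38; residual-reachable set from 1 gives S-side
cut edges (S→T): {(1,2), (1,6), (7,2), (7,4), (7,5)} total cap 38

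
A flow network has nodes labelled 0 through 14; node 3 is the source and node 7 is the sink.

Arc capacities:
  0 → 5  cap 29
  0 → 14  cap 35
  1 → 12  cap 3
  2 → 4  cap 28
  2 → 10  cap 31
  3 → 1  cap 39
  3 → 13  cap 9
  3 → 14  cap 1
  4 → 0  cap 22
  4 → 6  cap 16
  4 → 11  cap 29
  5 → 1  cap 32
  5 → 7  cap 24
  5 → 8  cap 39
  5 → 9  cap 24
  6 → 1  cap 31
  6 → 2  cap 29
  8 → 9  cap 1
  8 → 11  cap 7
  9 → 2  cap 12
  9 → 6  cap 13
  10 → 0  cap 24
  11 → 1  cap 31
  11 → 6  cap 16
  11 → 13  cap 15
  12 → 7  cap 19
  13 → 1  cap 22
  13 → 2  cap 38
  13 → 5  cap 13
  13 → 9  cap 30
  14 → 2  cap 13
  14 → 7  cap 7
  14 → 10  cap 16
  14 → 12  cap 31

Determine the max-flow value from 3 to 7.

augment #1: 3→14→7 bottleneck 1, total now 1
augment #2: 3→1→12→7 bottleneck 3, total now 4
augment #3: 3→13→5→7 bottleneck 9, total now 13

Maximum flow value: 13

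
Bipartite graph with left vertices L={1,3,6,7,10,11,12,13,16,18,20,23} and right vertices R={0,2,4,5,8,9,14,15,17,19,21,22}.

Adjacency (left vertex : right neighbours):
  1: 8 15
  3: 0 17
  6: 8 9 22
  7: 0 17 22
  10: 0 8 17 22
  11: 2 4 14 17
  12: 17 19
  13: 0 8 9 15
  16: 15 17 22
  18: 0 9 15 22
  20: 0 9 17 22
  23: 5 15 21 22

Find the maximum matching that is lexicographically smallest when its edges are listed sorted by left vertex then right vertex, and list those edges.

Lex-smallest maximum matching: {(1,8), (3,0), (6,9), (7,17), (10,22), (11,2), (12,19), (13,15), (23,5)}

|M| = 9 (so the lex-smallest maximum matching has 9 edges)
process left vertices in ascending order; for each, take the smallest-labelled available neighbour that still permits 9 edges overall, or leave it unmatched if none does
lex-smallest matching: {1-8, 3-0, 6-9, 7-17, 10-22, 11-2, 12-19, 13-15, 23-5}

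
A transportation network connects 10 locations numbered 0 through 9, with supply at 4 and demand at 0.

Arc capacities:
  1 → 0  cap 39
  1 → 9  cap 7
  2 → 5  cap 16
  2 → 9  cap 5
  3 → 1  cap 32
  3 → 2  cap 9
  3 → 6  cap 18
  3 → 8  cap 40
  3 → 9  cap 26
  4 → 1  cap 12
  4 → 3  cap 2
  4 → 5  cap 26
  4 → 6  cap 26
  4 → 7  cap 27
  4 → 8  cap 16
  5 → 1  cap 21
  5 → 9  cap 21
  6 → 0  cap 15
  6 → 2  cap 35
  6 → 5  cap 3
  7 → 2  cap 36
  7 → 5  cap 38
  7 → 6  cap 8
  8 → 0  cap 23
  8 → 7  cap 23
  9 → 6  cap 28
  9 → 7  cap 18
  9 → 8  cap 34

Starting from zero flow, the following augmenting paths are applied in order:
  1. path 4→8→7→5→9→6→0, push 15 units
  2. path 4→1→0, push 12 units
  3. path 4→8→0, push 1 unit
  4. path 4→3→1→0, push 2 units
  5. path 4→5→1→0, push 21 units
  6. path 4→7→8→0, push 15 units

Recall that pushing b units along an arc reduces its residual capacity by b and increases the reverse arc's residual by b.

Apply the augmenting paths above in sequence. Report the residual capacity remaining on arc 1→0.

after path 1 (4→8→7→5→9→6→0, push 15): res(1,0)=39
after path 2 (4→1→0, push 12): res(1,0)=27
after path 3 (4→8→0, push 1): res(1,0)=27
after path 4 (4→3→1→0, push 2): res(1,0)=25
after path 5 (4→5→1→0, push 21): res(1,0)=4
after path 6 (4→7→8→0, push 15): res(1,0)=4

Residual capacity of (1,0): 4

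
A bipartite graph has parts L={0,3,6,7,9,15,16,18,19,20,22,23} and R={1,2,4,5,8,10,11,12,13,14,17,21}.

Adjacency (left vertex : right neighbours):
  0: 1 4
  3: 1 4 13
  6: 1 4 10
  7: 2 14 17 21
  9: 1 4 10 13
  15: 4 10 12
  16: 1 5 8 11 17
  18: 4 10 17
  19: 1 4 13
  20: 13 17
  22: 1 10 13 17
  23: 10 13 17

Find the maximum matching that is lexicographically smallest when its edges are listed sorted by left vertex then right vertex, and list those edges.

Lex-smallest maximum matching: {(0,1), (3,4), (6,10), (7,2), (9,13), (15,12), (16,5), (18,17)}

|M| = 8 (so the lex-smallest maximum matching has 8 edges)
process left vertices in ascending order; for each, take the smallest-labelled available neighbour that still permits 8 edges overall, or leave it unmatched if none does
lex-smallest matching: {0-1, 3-4, 6-10, 7-2, 9-13, 15-12, 16-5, 18-17}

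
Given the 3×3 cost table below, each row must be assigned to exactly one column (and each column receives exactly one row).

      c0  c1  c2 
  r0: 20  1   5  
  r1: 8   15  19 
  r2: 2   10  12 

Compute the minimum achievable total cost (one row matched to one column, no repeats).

Minimum assignment cost: 21

optimal assignment: row0→col1 (cost 1), row1→col0 (cost 8), row2→col2 (cost 12)
total = 1 + 8 + 12 = 21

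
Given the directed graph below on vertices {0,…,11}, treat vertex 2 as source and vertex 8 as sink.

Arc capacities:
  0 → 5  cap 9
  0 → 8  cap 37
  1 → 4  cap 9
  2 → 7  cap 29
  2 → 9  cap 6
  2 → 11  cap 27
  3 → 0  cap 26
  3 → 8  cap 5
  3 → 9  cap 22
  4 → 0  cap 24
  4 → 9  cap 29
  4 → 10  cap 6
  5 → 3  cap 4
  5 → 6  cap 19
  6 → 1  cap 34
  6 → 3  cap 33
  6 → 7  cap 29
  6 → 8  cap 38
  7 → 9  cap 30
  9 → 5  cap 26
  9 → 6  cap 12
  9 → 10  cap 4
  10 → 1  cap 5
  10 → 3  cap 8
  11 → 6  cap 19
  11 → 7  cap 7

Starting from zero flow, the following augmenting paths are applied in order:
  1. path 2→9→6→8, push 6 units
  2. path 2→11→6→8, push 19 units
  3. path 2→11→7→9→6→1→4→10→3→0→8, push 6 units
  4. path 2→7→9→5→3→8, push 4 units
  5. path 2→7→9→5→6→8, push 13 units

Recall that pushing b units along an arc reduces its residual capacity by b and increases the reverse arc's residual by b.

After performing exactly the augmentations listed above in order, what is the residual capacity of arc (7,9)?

after path 1 (2→9→6→8, push 6): res(7,9)=30
after path 2 (2→11→6→8, push 19): res(7,9)=30
after path 3 (2→11→7→9→6→1→4→10→3→0→8, push 6): res(7,9)=24
after path 4 (2→7→9→5→3→8, push 4): res(7,9)=20
after path 5 (2→7→9→5→6→8, push 13): res(7,9)=7

Residual capacity of (7,9): 7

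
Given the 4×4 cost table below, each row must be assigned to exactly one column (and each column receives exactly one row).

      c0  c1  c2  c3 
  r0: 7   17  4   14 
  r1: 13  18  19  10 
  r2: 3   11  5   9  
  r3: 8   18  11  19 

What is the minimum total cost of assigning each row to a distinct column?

optimal assignment: row0→col2 (cost 4), row1→col3 (cost 10), row2→col1 (cost 11), row3→col0 (cost 8)
total = 4 + 10 + 11 + 8 = 33

Minimum assignment cost: 33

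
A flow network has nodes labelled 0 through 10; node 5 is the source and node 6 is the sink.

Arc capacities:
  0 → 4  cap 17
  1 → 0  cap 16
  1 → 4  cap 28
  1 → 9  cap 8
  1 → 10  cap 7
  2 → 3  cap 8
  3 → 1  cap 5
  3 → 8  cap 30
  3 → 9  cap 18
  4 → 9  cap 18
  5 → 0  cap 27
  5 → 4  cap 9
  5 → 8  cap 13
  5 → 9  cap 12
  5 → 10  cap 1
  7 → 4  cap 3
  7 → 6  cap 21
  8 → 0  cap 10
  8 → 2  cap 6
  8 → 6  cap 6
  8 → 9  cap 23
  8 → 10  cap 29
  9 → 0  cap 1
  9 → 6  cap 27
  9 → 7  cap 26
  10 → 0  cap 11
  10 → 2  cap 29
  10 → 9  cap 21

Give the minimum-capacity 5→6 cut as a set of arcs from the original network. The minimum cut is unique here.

Min-cut arcs: {(4,9), (5,8), (5,9), (5,10)} (total capacity 44)

augment #1: 5→8→6 push 6
augment #2: 5→9→6 push 12
augment #3: 5→4→9→6 push 9
augment #4: 5→8→9→6 push 6
augment #5: 5→8→9→7→6 push 1
augment #6: 5→10→9→7→6 push 1
augment #7: 5→0→4→9→7→6 push 9
max flow = 44; residual-reachable set from 5 gives S-side
cut edges (S→T): {(4,9), (5,8), (5,9), (5,10)} total cap 44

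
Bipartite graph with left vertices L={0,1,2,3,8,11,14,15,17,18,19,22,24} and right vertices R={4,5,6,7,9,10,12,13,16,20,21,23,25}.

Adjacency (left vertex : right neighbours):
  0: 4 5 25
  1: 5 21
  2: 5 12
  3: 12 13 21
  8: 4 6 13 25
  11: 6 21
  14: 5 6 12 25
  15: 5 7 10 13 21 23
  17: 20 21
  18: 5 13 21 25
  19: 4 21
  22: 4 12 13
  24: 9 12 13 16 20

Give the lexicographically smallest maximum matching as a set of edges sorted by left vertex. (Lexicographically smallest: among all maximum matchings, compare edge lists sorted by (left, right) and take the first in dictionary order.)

Lex-smallest maximum matching: {(0,4), (1,5), (2,12), (3,13), (8,6), (11,21), (14,25), (15,7), (17,20), (24,9)}

|M| = 10 (so the lex-smallest maximum matching has 10 edges)
process left vertices in ascending order; for each, take the smallest-labelled available neighbour that still permits 10 edges overall, or leave it unmatched if none does
lex-smallest matching: {0-4, 1-5, 2-12, 3-13, 8-6, 11-21, 14-25, 15-7, 17-20, 24-9}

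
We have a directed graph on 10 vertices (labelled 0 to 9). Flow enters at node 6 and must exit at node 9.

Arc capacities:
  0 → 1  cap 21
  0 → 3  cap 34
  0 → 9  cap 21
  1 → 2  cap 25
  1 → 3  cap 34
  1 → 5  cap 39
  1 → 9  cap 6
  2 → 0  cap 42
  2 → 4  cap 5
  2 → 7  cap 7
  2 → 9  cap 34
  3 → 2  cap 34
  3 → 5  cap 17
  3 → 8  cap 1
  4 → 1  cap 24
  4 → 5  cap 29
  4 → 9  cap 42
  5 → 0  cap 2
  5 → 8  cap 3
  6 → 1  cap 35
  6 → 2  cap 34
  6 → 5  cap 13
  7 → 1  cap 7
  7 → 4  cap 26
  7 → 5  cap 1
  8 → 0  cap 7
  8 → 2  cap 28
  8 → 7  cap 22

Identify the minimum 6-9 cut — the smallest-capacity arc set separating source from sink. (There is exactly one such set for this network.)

augment #1: 6→1→9 push 6
augment #2: 6→2→9 push 34
augment #3: 6→5→0→9 push 2
augment #4: 6→1→2→0→9 push 19
augment #5: 6→1→2→4→9 push 5
augment #6: 6→1→2→7→4→9 push 1
augment #7: 6→5→8→7→4→9 push 3
augment #8: 6→1→3→2→7→4→9 push 4
max flow = 74; residual-reachable set from 6 gives S-side
cut edges (S→T): {(5,0), (5,8), (6,1), (6,2)} total cap 74

Min-cut arcs: {(5,0), (5,8), (6,1), (6,2)} (total capacity 74)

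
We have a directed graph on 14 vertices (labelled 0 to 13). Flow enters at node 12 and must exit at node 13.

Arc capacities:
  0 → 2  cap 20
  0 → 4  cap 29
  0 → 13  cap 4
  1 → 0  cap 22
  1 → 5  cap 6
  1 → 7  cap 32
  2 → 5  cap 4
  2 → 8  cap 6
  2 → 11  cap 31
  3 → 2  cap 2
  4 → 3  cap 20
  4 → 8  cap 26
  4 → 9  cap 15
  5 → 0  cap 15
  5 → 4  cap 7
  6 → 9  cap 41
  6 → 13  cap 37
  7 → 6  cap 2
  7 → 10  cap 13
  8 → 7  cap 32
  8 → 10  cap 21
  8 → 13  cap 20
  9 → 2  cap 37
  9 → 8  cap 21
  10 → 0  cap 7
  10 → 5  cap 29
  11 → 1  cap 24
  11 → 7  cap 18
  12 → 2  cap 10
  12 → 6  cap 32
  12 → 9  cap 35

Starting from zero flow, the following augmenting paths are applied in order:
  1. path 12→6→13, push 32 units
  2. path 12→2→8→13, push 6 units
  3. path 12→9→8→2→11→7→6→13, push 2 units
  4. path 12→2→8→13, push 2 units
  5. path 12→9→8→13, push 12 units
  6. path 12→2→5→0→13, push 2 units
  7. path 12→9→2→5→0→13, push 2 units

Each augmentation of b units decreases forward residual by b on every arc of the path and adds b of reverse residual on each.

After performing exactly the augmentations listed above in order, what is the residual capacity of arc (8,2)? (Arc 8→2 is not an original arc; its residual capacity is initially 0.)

Residual capacity of (8,2): 6

after path 1 (12→6→13, push 32): res(8,2)=0
after path 2 (12→2→8→13, push 6): res(8,2)=6
after path 3 (12→9→8→2→11→7→6→13, push 2): res(8,2)=4
after path 4 (12→2→8→13, push 2): res(8,2)=6
after path 5 (12→9→8→13, push 12): res(8,2)=6
after path 6 (12→2→5→0→13, push 2): res(8,2)=6
after path 7 (12→9→2→5→0→13, push 2): res(8,2)=6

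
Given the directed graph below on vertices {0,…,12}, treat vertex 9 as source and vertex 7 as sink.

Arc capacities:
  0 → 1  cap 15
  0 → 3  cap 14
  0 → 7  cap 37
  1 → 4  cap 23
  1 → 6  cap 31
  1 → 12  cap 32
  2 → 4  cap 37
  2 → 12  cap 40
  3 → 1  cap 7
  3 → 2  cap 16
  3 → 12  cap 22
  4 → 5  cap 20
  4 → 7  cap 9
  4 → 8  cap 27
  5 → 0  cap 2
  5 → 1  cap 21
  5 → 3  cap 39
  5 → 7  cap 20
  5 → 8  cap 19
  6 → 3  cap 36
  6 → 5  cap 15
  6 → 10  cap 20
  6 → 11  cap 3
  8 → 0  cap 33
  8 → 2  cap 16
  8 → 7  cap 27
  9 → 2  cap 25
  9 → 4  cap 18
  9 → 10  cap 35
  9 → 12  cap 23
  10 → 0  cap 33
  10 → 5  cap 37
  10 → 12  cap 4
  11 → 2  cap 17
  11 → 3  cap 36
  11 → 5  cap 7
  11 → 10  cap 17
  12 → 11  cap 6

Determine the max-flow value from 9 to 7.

augment #1: 9→4→7 bottleneck 9, total now 9
augment #2: 9→4→5→7 bottleneck 9, total now 18
augment #3: 9→10→0→7 bottleneck 33, total now 51
augment #4: 9→10→5→7 bottleneck 2, total now 53
augment #5: 9→2→4→5→7 bottleneck 9, total now 62
augment #6: 9→2→4→8→7 bottleneck 16, total now 78
augment #7: 9→12→11→5→0→7 bottleneck 2, total now 80
augment #8: 9→12→11→5→8→7 bottleneck 4, total now 84

Maximum flow value: 84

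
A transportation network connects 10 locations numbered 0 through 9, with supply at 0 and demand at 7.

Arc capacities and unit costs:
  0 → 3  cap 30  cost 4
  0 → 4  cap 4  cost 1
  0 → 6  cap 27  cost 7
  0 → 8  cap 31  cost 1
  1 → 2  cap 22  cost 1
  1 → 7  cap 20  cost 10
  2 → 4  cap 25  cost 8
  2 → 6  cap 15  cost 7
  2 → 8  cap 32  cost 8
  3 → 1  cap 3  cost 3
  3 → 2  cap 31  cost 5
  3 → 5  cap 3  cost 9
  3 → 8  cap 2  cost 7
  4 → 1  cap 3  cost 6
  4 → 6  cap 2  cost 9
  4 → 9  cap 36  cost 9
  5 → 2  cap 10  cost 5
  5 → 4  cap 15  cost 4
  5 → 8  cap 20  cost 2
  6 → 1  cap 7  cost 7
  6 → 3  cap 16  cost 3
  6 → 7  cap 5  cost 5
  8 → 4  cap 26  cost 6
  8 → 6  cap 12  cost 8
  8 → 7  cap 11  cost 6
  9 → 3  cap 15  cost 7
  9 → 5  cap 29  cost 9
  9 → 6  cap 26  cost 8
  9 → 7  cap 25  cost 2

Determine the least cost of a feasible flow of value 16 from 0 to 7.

shortest-cost path #1: 0→8→7 push 11 @ unit cost 7 (adds 77)
shortest-cost path #2: 0→6→7 push 5 @ unit cost 12 (adds 60)
total cost = 137

Minimum cost for 16 units: 137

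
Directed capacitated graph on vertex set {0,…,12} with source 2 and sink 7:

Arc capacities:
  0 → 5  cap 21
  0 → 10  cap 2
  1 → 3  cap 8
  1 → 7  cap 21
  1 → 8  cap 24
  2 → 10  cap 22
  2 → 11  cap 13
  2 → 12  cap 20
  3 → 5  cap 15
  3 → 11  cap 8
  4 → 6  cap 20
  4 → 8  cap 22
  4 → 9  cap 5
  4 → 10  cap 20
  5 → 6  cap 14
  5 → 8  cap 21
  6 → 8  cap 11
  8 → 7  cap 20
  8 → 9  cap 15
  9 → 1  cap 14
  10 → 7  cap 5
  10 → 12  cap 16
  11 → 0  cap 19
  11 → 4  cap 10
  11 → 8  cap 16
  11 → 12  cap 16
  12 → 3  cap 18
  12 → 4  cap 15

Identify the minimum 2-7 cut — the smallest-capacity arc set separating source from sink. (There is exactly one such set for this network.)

Min-cut arcs: {(8,7), (9,1), (10,7)} (total capacity 39)

augment #1: 2→10→7 push 5
augment #2: 2→11→8→7 push 13
augment #3: 2→12→4→8→7 push 7
augment #4: 2→12→4→9→1→7 push 5
augment #5: 2→12→4→8→9→1→7 push 3
augment #6: 2→12→3→5→8→9→1→7 push 5
augment #7: 2→10→12→3→5→8→9→1→7 push 1
max flow = 39; residual-reachable set from 2 gives S-side
cut edges (S→T): {(8,7), (9,1), (10,7)} total cap 39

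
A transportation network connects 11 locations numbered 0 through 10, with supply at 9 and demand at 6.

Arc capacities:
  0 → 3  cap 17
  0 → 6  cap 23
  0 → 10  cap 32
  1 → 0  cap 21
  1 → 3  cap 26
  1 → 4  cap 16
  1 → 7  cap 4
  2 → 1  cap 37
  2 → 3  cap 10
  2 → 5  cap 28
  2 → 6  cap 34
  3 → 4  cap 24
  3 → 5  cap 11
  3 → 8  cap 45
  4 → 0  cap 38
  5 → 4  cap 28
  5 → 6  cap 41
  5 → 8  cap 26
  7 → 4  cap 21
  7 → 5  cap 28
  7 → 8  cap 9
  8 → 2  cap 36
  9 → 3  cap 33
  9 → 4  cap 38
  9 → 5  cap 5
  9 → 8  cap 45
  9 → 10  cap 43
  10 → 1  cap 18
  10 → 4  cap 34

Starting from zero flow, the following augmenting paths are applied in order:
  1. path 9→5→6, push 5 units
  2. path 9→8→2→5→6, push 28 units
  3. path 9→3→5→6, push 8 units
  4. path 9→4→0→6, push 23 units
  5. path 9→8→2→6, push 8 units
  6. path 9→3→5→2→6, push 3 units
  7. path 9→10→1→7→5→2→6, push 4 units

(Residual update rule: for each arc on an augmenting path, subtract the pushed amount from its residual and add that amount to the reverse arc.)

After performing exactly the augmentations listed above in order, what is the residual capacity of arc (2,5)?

after path 1 (9→5→6, push 5): res(2,5)=28
after path 2 (9→8→2→5→6, push 28): res(2,5)=0
after path 3 (9→3→5→6, push 8): res(2,5)=0
after path 4 (9→4→0→6, push 23): res(2,5)=0
after path 5 (9→8→2→6, push 8): res(2,5)=0
after path 6 (9→3→5→2→6, push 3): res(2,5)=3
after path 7 (9→10→1→7→5→2→6, push 4): res(2,5)=7

Residual capacity of (2,5): 7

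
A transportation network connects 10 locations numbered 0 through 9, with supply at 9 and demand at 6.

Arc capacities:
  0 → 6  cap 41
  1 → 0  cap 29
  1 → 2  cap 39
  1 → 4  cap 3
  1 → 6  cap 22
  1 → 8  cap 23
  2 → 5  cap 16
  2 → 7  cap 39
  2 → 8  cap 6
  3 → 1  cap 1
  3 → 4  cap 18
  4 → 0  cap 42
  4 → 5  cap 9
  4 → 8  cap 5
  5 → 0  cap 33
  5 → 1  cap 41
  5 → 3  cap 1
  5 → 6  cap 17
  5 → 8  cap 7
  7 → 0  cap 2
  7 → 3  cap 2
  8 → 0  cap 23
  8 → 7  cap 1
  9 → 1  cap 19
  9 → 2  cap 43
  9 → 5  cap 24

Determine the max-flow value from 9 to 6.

augment #1: 9→1→6 bottleneck 19, total now 19
augment #2: 9→5→6 bottleneck 17, total now 36
augment #3: 9→5→0→6 bottleneck 7, total now 43
augment #4: 9→2→5→0→6 bottleneck 16, total now 59
augment #5: 9→2→7→0→6 bottleneck 2, total now 61
augment #6: 9→2→8→0→6 bottleneck 6, total now 67
augment #7: 9→2→7→3→1→6 bottleneck 1, total now 68
augment #8: 9→2→7→3→4→0→6 bottleneck 1, total now 69

Maximum flow value: 69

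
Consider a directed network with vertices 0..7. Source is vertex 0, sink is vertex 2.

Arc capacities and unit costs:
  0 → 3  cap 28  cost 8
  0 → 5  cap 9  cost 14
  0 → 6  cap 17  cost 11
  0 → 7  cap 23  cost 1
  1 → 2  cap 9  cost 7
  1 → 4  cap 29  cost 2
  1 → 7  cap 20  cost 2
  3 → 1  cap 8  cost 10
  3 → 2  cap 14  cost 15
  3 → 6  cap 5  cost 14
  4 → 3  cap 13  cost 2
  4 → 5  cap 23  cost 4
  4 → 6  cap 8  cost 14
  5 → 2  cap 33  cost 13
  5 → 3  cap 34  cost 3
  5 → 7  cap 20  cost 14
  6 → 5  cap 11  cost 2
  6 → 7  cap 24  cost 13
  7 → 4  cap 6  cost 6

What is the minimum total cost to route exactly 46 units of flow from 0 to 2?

shortest-cost path #1: 0→3→2 push 14 @ unit cost 23 (adds 322)
shortest-cost path #2: 0→7→4→5→2 push 6 @ unit cost 24 (adds 144)
shortest-cost path #3: 0→3→1→2 push 8 @ unit cost 25 (adds 200)
shortest-cost path #4: 0→6→5→2 push 11 @ unit cost 26 (adds 286)
shortest-cost path #5: 0→5→2 push 7 @ unit cost 27 (adds 189)
total cost = 1141

Minimum cost for 46 units: 1141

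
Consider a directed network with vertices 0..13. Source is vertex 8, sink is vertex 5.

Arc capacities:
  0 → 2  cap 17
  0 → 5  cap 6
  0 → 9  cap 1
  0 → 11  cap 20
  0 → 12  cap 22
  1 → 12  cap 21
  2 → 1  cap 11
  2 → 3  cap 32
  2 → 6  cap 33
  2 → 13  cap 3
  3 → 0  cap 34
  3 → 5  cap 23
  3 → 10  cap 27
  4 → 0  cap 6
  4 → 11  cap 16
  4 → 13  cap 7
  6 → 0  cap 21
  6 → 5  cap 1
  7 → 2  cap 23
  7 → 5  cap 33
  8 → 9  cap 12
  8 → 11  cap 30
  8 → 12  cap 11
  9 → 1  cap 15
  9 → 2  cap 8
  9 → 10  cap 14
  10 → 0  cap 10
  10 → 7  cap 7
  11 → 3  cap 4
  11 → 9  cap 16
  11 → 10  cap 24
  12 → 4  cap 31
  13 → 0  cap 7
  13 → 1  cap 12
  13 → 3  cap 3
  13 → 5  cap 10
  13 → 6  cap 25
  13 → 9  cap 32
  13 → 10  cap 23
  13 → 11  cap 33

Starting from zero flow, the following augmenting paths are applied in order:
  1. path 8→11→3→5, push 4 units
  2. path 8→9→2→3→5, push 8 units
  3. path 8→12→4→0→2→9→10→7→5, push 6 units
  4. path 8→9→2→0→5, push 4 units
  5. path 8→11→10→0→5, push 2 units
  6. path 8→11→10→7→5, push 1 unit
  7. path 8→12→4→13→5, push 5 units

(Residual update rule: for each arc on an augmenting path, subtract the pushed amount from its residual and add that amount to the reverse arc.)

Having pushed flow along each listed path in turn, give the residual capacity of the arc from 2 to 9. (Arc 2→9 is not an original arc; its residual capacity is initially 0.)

after path 1 (8→11→3→5, push 4): res(2,9)=0
after path 2 (8→9→2→3→5, push 8): res(2,9)=8
after path 3 (8→12→4→0→2→9→10→7→5, push 6): res(2,9)=2
after path 4 (8→9→2→0→5, push 4): res(2,9)=6
after path 5 (8→11→10→0→5, push 2): res(2,9)=6
after path 6 (8→11→10→7→5, push 1): res(2,9)=6
after path 7 (8→12→4→13→5, push 5): res(2,9)=6

Residual capacity of (2,9): 6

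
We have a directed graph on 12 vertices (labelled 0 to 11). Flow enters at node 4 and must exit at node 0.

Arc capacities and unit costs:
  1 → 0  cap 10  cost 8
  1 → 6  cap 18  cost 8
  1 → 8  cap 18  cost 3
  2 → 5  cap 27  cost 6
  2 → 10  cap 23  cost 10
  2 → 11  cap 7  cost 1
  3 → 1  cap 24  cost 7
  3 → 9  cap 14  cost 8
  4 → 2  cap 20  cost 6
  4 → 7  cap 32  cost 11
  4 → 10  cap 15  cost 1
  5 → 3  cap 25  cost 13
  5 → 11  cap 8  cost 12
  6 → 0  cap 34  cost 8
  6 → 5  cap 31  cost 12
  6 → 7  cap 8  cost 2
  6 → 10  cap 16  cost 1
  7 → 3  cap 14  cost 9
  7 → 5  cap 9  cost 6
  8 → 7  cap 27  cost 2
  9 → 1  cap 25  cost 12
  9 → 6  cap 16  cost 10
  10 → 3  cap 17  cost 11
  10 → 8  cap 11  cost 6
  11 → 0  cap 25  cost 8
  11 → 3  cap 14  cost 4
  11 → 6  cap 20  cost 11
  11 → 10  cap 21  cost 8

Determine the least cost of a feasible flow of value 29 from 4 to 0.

shortest-cost path #1: 4→2→11→0 push 7 @ unit cost 15 (adds 105)
shortest-cost path #2: 4→10→3→1→0 push 10 @ unit cost 27 (adds 270)
shortest-cost path #3: 4→2→5→11→0 push 8 @ unit cost 32 (adds 256)
shortest-cost path #4: 4→10→3→1→6→0 push 4 @ unit cost 35 (adds 140)
total cost = 771

Minimum cost for 29 units: 771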